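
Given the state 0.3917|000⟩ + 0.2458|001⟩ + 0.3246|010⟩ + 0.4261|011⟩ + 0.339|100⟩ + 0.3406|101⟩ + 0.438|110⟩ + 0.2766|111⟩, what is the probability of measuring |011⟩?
0.1816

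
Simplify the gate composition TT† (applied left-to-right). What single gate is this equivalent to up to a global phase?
I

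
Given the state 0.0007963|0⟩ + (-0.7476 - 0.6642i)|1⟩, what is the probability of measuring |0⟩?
0.0000006341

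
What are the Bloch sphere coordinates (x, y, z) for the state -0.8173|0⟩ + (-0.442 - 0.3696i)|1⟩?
(0.7225, 0.6041, 0.336)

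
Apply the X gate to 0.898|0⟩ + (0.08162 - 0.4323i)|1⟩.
(0.08162 - 0.4323i)|0⟩ + 0.898|1⟩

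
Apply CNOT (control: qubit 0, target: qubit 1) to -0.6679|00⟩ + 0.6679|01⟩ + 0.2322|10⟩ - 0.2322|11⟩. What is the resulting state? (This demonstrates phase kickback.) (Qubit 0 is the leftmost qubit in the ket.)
-0.6679|00⟩ + 0.6679|01⟩ - 0.2322|10⟩ + 0.2322|11⟩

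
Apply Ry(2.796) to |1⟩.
-0.9851|0⟩ + 0.1719|1⟩

Ry(2.796) = [[cos(θ/2), −sin(θ/2)], [sin(θ/2), cos(θ/2)]]; θ = 2.796, cos(θ/2) ≈ 0.171938, sin(θ/2) ≈ 0.985108.
With a = amp(|0⟩) = 0 and b = amp(|1⟩) = 1:
new amp(|0⟩) = (0.171938)·a + (-0.985108)·b = -0.9851
new amp(|1⟩) = (0.985108)·a + (0.171938)·b = 0.1719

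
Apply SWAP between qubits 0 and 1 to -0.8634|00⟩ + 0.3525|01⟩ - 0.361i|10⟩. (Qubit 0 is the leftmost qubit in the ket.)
-0.8634|00⟩ - 0.361i|01⟩ + 0.3525|10⟩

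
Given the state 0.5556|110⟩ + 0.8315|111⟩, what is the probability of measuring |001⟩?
0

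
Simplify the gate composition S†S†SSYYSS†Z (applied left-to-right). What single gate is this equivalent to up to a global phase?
Z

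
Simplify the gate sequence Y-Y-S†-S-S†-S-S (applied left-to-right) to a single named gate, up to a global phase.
S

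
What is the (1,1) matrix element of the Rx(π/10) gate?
0.9877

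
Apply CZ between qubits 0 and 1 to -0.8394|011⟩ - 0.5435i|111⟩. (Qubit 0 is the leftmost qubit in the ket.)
-0.8394|011⟩ + 0.5435i|111⟩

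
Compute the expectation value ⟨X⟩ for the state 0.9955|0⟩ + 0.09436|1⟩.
0.1879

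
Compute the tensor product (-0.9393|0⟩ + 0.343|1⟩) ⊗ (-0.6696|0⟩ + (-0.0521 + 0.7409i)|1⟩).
0.629|00⟩ + (0.04894 - 0.6959i)|01⟩ - 0.2297|10⟩ + (-0.01787 + 0.2541i)|11⟩

amp(|b₁b₂…⟩) = product of the factor amplitudes for bits b₁, b₂, …; only kets whose every factor amplitude is nonzero survive.
|00⟩: (-0.9393)(-0.6696) = 0.629
|01⟩: (-0.9393)(-0.0521 + 0.7409i) = (0.04894 - 0.6959i)
|10⟩: (0.343)(-0.6696) = -0.2297
|11⟩: (0.343)(-0.0521 + 0.7409i) = (-0.01787 + 0.2541i)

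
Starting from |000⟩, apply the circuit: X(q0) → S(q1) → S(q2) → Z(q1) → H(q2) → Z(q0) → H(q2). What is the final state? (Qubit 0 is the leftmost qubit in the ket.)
-|100⟩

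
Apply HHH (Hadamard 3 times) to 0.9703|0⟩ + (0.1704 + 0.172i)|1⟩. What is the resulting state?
(0.8066 + 0.1216i)|0⟩ + (0.5656 - 0.1216i)|1⟩

H² = I, so H^3 = H: a single Hadamard. With (a, b) = (0.9703, (0.1704 + 0.172i)), H gives ((a + b)/√2, (a − b)/√2) = ((0.8066 + 0.1216i), (0.5656 - 0.1216i)).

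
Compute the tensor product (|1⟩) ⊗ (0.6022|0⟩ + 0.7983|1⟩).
0.6022|10⟩ + 0.7983|11⟩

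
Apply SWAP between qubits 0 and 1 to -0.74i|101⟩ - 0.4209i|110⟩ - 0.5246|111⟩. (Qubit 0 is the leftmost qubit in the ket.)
-0.74i|011⟩ - 0.4209i|110⟩ - 0.5246|111⟩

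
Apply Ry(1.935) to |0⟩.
0.5674|0⟩ + 0.8235|1⟩

Ry(1.935) = [[cos(θ/2), −sin(θ/2)], [sin(θ/2), cos(θ/2)]]; θ = 1.935, cos(θ/2) ≈ 0.56736, sin(θ/2) ≈ 0.82347.
With a = amp(|0⟩) = 1 and b = amp(|1⟩) = 0:
new amp(|0⟩) = (0.56736)·a + (-0.82347)·b = 0.5674
new amp(|1⟩) = (0.82347)·a + (0.56736)·b = 0.8235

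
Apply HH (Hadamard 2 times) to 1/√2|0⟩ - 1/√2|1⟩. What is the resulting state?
1/√2|0⟩ - 1/√2|1⟩

H² = I, so an even number of Hadamards cancels: H^2 = I and the state is unchanged.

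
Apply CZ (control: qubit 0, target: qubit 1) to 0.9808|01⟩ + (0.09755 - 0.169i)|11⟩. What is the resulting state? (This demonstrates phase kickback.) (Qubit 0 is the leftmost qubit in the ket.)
0.9808|01⟩ + (-0.09755 + 0.169i)|11⟩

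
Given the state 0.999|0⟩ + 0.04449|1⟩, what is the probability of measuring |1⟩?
0.001979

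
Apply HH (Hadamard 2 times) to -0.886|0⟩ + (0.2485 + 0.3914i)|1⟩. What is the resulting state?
-0.886|0⟩ + (0.2485 + 0.3914i)|1⟩

H² = I, so an even number of Hadamards cancels: H^2 = I and the state is unchanged.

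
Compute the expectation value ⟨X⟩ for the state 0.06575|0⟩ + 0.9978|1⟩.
0.1312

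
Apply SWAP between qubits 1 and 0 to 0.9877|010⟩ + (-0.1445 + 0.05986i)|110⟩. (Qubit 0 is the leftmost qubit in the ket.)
0.9877|100⟩ + (-0.1445 + 0.05986i)|110⟩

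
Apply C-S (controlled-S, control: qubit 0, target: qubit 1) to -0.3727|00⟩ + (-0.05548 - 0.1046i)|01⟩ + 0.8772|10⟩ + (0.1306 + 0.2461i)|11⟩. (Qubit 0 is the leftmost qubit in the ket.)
-0.3727|00⟩ + (-0.05548 - 0.1046i)|01⟩ + 0.8772|10⟩ + (-0.2461 + 0.1306i)|11⟩

C-S leaves the control-|0⟩ kets |00⟩, |01⟩ unchanged and applies S to qubit 1 on the control-|1⟩ pair (|10⟩, |11⟩).
S = [[1, 0], [0, i]].
With a = amp(|10⟩) = 0.8772 and b = amp(|11⟩) = (0.1306 + 0.2461i):
new amp(|10⟩) = (1)·a = 0.8772
new amp(|11⟩) = (i)·b = (-0.2461 + 0.1306i)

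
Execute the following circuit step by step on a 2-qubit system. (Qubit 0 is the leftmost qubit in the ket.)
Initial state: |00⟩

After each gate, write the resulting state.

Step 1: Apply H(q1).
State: 1/√2|00⟩ + 1/√2|01⟩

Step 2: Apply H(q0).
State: 1/2|00⟩ + 1/2|01⟩ + 1/2|10⟩ + 1/2|11⟩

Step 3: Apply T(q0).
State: 1/2|00⟩ + 1/2|01⟩ + (1/√8 + (1/√8)i)|10⟩ + (1/√8 + (1/√8)i)|11⟩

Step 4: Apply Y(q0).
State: (1/√8 - (1/√8)i)|00⟩ + (1/√8 - (1/√8)i)|01⟩ + (1/2)i|10⟩ + (1/2)i|11⟩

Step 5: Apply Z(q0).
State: (1/√8 - (1/√8)i)|00⟩ + (1/√8 - (1/√8)i)|01⟩ - (1/2)i|10⟩ - (1/2)i|11⟩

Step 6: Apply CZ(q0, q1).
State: (1/√8 - (1/√8)i)|00⟩ + (1/√8 - (1/√8)i)|01⟩ - (1/2)i|10⟩ + (1/2)i|11⟩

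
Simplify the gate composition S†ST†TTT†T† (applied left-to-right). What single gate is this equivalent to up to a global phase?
T†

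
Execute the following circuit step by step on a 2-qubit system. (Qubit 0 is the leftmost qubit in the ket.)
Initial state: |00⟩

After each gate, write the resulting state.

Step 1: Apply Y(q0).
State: i|10⟩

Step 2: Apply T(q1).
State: i|10⟩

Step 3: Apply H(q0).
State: (1/√2)i|00⟩ - (1/√2)i|10⟩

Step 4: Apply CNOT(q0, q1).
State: (1/√2)i|00⟩ - (1/√2)i|11⟩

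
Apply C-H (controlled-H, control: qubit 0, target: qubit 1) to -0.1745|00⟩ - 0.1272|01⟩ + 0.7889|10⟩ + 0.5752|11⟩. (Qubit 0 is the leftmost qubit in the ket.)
-0.1745|00⟩ - 0.1272|01⟩ + 0.9646|10⟩ + 0.1511|11⟩

C-H leaves the control-|0⟩ kets |00⟩, |01⟩ unchanged and applies H to qubit 1 on the control-|1⟩ pair (|10⟩, |11⟩).
H = [[1/√2, 1/√2], [1/√2, -1/√2]].
With a = amp(|10⟩) = 0.7889 and b = amp(|11⟩) = 0.5752:
new amp(|10⟩) = (1/√2)·a + (1/√2)·b = 0.9646
new amp(|11⟩) = (1/√2)·a + (-1/√2)·b = 0.1511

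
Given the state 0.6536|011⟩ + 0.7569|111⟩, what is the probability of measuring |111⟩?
0.5729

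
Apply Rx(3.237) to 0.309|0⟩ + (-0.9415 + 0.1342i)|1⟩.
(0.1193 + 0.9404i)|0⟩ + (0.0449 - 0.315i)|1⟩

Rx(3.237) = [[cos(θ/2), −i·sin(θ/2)], [−i·sin(θ/2), cos(θ/2)]]; θ = 3.237, cos(θ/2) ≈ -0.0476856, sin(θ/2) ≈ 0.998862.
With a = amp(|0⟩) = 0.309 and b = amp(|1⟩) = (-0.9415 + 0.1342i):
new amp(|0⟩) = (-0.0476856)·a + (-0.998862i)·b = (0.1193 + 0.9404i)
new amp(|1⟩) = (-0.998862i)·a + (-0.0476856)·b = (0.0449 - 0.315i)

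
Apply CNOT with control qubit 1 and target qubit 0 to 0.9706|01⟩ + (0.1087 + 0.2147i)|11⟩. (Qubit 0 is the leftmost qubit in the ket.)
(0.1087 + 0.2147i)|01⟩ + 0.9706|11⟩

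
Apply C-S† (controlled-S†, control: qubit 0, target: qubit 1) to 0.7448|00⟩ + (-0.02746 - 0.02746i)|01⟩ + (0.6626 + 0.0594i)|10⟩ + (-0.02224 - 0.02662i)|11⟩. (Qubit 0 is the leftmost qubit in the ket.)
0.7448|00⟩ + (-0.02746 - 0.02746i)|01⟩ + (0.6626 + 0.0594i)|10⟩ + (-0.02662 + 0.02224i)|11⟩

C-S† leaves the control-|0⟩ kets |00⟩, |01⟩ unchanged and applies S† to qubit 1 on the control-|1⟩ pair (|10⟩, |11⟩).
S† = [[1, 0], [0, -i]].
With a = amp(|10⟩) = (0.6626 + 0.0594i) and b = amp(|11⟩) = (-0.02224 - 0.02662i):
new amp(|10⟩) = (1)·a = (0.6626 + 0.0594i)
new amp(|11⟩) = (-i)·b = (-0.02662 + 0.02224i)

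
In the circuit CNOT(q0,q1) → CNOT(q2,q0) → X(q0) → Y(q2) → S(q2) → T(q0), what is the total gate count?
6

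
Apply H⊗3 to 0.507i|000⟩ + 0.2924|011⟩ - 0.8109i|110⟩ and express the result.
(0.1034 - 0.1074i)|000⟩ + (-0.1034 - 0.1074i)|001⟩ + (-0.1034 + 0.4659i)|010⟩ + (0.1034 + 0.4659i)|011⟩ + (0.1034 + 0.4659i)|100⟩ + (-0.1034 + 0.4659i)|101⟩ + (-0.1034 - 0.1074i)|110⟩ + (0.1034 - 0.1074i)|111⟩

H⊗3 gives amp(|y⟩) = (1/2√2) Σ_x (−1)^(x·y) amp(|x⟩), where x·y is the number of positions in which both x and y have a 1.
|000⟩: (0.507i + 0.2924 - 0.8109i)/(2√2) = (0.1034 - 0.1074i)
|001⟩: (0.507i - 0.2924 - 0.8109i)/(2√2) = (-0.1034 - 0.1074i)
|010⟩: (0.507i - 0.2924 + 0.8109i)/(2√2) = (-0.1034 + 0.4659i)
|011⟩: (0.507i + 0.2924 + 0.8109i)/(2√2) = (0.1034 + 0.4659i)
|100⟩: (0.507i + 0.2924 + 0.8109i)/(2√2) = (0.1034 + 0.4659i)
|101⟩: (0.507i - 0.2924 + 0.8109i)/(2√2) = (-0.1034 + 0.4659i)
|110⟩: (0.507i - 0.2924 - 0.8109i)/(2√2) = (-0.1034 - 0.1074i)
|111⟩: (0.507i + 0.2924 - 0.8109i)/(2√2) = (0.1034 - 0.1074i)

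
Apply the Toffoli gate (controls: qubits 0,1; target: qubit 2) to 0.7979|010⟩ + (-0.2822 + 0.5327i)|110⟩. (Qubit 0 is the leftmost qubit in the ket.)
0.7979|010⟩ + (-0.2822 + 0.5327i)|111⟩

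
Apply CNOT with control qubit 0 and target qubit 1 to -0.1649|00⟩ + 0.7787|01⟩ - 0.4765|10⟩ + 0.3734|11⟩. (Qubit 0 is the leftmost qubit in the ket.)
-0.1649|00⟩ + 0.7787|01⟩ + 0.3734|10⟩ - 0.4765|11⟩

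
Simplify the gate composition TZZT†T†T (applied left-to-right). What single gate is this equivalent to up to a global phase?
I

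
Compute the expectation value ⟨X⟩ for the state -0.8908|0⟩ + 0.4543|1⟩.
-0.8094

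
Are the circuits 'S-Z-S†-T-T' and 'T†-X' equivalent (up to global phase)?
No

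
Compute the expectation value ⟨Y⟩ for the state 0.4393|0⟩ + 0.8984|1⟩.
0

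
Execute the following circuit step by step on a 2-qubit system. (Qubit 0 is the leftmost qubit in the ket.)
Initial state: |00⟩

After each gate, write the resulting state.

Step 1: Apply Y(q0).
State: i|10⟩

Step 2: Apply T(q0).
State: (-1/√2 + (1/√2)i)|10⟩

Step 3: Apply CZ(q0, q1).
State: (-1/√2 + (1/√2)i)|10⟩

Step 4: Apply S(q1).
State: (-1/√2 + (1/√2)i)|10⟩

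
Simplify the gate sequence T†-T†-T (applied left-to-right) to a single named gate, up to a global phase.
T†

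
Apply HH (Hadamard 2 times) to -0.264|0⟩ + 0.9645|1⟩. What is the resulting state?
-0.264|0⟩ + 0.9645|1⟩

H² = I, so an even number of Hadamards cancels: H^2 = I and the state is unchanged.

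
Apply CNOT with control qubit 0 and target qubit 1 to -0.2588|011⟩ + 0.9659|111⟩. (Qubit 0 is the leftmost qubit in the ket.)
-0.2588|011⟩ + 0.9659|101⟩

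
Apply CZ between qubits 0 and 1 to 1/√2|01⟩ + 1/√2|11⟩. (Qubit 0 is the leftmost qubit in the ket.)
1/√2|01⟩ - 1/√2|11⟩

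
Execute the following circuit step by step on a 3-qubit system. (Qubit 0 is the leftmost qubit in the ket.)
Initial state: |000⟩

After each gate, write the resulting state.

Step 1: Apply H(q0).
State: 1/√2|000⟩ + 1/√2|100⟩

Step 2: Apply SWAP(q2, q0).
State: 1/√2|000⟩ + 1/√2|001⟩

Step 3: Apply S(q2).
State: 1/√2|000⟩ + (1/√2)i|001⟩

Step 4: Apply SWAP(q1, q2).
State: 1/√2|000⟩ + (1/√2)i|010⟩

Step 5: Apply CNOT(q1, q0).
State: 1/√2|000⟩ + (1/√2)i|110⟩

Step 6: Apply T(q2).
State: 1/√2|000⟩ + (1/√2)i|110⟩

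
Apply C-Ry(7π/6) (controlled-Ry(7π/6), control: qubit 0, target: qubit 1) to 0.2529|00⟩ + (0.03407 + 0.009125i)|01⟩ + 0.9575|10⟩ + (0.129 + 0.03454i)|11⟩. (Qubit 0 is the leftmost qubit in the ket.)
0.2529|00⟩ + (0.03407 + 0.009125i)|01⟩ + (-0.3724 - 0.03336i)|10⟩ + (0.8915 - 0.00894i)|11⟩

C-Ry(7π/6) leaves the control-|0⟩ kets |00⟩, |01⟩ unchanged and applies Ry(7π/6) to qubit 1 on the control-|1⟩ pair (|10⟩, |11⟩).
Ry(7π/6) = [[cos(θ/2), −sin(θ/2)], [sin(θ/2), cos(θ/2)]]; θ = 7π/6, cos(θ/2) ≈ -0.258819, sin(θ/2) ≈ 0.965926.
With a = amp(|10⟩) = 0.9575 and b = amp(|11⟩) = (0.129 + 0.03454i):
new amp(|10⟩) = (-0.258819)·a + (-0.965926)·b = (-0.3724 - 0.03336i)
new amp(|11⟩) = (0.965926)·a + (-0.258819)·b = (0.8915 - 0.00894i)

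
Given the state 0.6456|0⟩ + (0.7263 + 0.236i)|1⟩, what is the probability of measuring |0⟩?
0.4168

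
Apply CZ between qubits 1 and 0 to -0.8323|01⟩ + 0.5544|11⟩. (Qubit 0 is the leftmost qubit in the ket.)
-0.8323|01⟩ - 0.5544|11⟩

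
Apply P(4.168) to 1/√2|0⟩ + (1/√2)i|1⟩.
1/√2|0⟩ + (0.6049 - 0.3662i)|1⟩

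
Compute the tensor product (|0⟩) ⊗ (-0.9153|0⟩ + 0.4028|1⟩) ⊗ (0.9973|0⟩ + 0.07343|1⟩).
-0.9128|000⟩ - 0.06721|001⟩ + 0.4017|010⟩ + 0.02958|011⟩

amp(|b₁b₂…⟩) = product of the factor amplitudes for bits b₁, b₂, …; only kets whose every factor amplitude is nonzero survive.
|000⟩: (1)(-0.9153)(0.9973) = -0.9128
|001⟩: (1)(-0.9153)(0.07343) = -0.06721
|010⟩: (1)(0.4028)(0.9973) = 0.4017
|011⟩: (1)(0.4028)(0.07343) = 0.02958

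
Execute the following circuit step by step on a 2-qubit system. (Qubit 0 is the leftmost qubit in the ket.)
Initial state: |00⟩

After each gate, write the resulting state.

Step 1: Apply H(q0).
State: 1/√2|00⟩ + 1/√2|10⟩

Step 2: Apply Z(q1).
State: 1/√2|00⟩ + 1/√2|10⟩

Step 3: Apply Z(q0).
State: 1/√2|00⟩ - 1/√2|10⟩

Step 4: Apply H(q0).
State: |10⟩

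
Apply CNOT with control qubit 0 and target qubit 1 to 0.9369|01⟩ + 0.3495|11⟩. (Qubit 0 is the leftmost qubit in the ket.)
0.9369|01⟩ + 0.3495|10⟩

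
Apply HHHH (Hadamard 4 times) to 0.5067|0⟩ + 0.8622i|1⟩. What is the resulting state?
0.5067|0⟩ + 0.8622i|1⟩

H² = I, so an even number of Hadamards cancels: H^4 = I and the state is unchanged.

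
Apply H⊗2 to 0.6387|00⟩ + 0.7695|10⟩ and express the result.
0.7041|00⟩ + 0.7041|01⟩ - 0.0654|10⟩ - 0.0654|11⟩

H⊗2 gives amp(|y⟩) = (1/2) Σ_x (−1)^(x·y) amp(|x⟩), where x·y is the number of positions in which both x and y have a 1.
|00⟩: (0.6387 + 0.7695)/2 = 0.7041
|01⟩: (0.6387 + 0.7695)/2 = 0.7041
|10⟩: (0.6387 - 0.7695)/2 = -0.0654
|11⟩: (0.6387 - 0.7695)/2 = -0.0654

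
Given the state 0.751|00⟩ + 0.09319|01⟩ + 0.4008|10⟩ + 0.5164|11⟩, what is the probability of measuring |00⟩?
0.564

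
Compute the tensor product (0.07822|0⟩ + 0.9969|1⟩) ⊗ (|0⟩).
0.07822|00⟩ + 0.9969|10⟩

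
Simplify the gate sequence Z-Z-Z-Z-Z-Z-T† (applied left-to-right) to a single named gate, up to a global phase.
T†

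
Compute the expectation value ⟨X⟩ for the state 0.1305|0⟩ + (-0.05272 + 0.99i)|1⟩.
-0.01376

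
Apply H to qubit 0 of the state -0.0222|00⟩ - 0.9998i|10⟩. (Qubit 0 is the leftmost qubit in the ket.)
(-0.0157 - 0.707i)|00⟩ + (-0.0157 + 0.707i)|10⟩

H on qubit 0 mixes each pair of kets that differ only in qubit 0: amplitudes (a, b) of (|…0…⟩, |…1…⟩) become ((a + b)/√2, (a − b)/√2). Kets absent from the input have amplitude 0.
(|00⟩, |10⟩): (a, b) = (-0.0222, -0.9998i) → ((-0.0157 - 0.707i), (-0.0157 + 0.707i))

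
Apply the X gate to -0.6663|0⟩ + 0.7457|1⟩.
0.7457|0⟩ - 0.6663|1⟩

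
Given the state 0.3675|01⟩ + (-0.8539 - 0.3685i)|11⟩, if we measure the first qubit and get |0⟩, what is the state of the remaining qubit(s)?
|1⟩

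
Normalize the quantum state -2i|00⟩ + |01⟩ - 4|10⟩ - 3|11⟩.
-0.3651i|00⟩ + 0.1826|01⟩ - 0.7303|10⟩ - 0.5477|11⟩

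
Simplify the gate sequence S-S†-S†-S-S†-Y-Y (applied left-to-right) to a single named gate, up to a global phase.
S†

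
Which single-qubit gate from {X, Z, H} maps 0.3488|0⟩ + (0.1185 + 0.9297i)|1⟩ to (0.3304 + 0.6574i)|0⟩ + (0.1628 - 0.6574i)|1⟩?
H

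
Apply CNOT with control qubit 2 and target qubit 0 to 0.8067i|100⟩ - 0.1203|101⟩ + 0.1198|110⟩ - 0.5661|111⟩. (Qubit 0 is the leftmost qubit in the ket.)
-0.1203|001⟩ - 0.5661|011⟩ + 0.8067i|100⟩ + 0.1198|110⟩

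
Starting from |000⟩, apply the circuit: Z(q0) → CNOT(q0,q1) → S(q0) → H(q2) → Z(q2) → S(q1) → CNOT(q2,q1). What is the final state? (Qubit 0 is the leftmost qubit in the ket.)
1/√2|000⟩ - 1/√2|011⟩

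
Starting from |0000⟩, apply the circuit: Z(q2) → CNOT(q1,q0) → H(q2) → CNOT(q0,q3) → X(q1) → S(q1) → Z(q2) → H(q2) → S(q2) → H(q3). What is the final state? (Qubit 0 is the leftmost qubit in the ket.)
-1/√2|0110⟩ - 1/√2|0111⟩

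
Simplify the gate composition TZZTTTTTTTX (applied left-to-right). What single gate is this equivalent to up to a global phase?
X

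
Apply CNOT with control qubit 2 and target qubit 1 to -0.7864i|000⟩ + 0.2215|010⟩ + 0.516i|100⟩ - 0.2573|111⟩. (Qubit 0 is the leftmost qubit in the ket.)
-0.7864i|000⟩ + 0.2215|010⟩ + 0.516i|100⟩ - 0.2573|101⟩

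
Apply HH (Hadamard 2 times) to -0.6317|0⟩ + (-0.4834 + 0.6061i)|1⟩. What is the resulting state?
-0.6317|0⟩ + (-0.4834 + 0.6061i)|1⟩

H² = I, so an even number of Hadamards cancels: H^2 = I and the state is unchanged.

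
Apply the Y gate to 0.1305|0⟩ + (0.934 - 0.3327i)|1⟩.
(-0.3327 - 0.934i)|0⟩ + 0.1305i|1⟩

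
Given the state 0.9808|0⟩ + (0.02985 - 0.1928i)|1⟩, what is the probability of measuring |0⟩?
0.962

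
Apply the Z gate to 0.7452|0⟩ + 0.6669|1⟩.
0.7452|0⟩ - 0.6669|1⟩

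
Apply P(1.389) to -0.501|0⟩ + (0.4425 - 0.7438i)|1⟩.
-0.501|0⟩ + (0.8115 + 0.3007i)|1⟩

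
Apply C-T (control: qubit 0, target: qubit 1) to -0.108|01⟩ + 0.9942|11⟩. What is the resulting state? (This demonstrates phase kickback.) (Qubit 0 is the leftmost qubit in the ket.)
-0.108|01⟩ + (0.703 + 0.703i)|11⟩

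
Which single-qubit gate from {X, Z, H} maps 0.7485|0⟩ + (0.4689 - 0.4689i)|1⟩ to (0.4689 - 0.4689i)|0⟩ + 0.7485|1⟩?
X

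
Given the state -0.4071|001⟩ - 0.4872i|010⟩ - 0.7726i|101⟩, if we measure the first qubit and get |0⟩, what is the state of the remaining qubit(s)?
-0.6412|01⟩ - 0.7674i|10⟩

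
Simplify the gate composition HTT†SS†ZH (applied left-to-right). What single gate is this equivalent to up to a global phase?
X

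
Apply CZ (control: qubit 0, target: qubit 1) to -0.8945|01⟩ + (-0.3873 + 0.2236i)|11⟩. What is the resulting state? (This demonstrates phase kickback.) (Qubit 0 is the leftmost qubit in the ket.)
-0.8945|01⟩ + (0.3873 - 0.2236i)|11⟩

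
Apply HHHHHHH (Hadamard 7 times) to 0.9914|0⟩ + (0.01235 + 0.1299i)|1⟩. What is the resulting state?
(0.7098 + 0.09185i)|0⟩ + (0.6923 - 0.09185i)|1⟩

H² = I, so H^7 = H: a single Hadamard. With (a, b) = (0.9914, (0.01235 + 0.1299i)), H gives ((a + b)/√2, (a − b)/√2) = ((0.7098 + 0.09185i), (0.6923 - 0.09185i)).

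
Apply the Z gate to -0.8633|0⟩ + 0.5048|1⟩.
-0.8633|0⟩ - 0.5048|1⟩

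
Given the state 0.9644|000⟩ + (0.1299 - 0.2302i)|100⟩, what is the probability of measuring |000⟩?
0.9301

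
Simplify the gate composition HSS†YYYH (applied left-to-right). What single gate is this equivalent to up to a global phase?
Y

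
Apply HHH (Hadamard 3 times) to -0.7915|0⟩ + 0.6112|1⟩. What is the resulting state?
-0.1275|0⟩ - 0.9919|1⟩

H² = I, so H^3 = H: a single Hadamard. With (a, b) = (-0.7915, 0.6112), H gives ((a + b)/√2, (a − b)/√2) = (-0.1275, -0.9919).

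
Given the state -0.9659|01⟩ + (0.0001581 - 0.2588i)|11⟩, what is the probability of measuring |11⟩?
0.06698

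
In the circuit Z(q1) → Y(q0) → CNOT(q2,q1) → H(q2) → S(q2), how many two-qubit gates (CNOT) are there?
1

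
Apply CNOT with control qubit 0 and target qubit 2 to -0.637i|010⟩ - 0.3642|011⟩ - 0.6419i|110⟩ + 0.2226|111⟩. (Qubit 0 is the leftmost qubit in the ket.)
-0.637i|010⟩ - 0.3642|011⟩ + 0.2226|110⟩ - 0.6419i|111⟩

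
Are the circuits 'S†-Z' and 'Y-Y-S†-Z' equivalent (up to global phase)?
Yes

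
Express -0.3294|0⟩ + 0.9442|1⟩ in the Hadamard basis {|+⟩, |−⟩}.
0.4347|+⟩ - 0.9006|−⟩

With |ψ⟩ = α|0⟩ + β|1⟩, the Hadamard-basis coefficients are ⟨+|ψ⟩ = (α + β)/√2 and ⟨−|ψ⟩ = (α − β)/√2.
Here α = -0.3294, β = 0.9442: (α + β)/√2 = 0.4347, (α − β)/√2 = -0.9006.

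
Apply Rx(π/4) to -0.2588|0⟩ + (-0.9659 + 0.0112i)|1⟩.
(-0.2348 + 0.3696i)|0⟩ + (-0.8924 + 0.1094i)|1⟩

Rx(π/4) = [[cos(θ/2), −i·sin(θ/2)], [−i·sin(θ/2), cos(θ/2)]]; θ = π/4, cos(θ/2) ≈ 0.92388, sin(θ/2) ≈ 0.382683.
With a = amp(|0⟩) = -0.2588 and b = amp(|1⟩) = (-0.9659 + 0.0112i):
new amp(|0⟩) = (0.92388)·a + (-0.382683i)·b = (-0.2348 + 0.3696i)
new amp(|1⟩) = (-0.382683i)·a + (0.92388)·b = (-0.8924 + 0.1094i)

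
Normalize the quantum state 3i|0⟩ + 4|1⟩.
0.6i|0⟩ + 0.8|1⟩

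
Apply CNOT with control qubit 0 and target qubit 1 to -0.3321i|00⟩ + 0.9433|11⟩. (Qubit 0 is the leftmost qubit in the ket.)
-0.3321i|00⟩ + 0.9433|10⟩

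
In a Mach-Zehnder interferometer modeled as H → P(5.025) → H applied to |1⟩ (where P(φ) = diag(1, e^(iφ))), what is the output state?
(0.3462 + 0.4758i)|0⟩ + (0.6538 - 0.4758i)|1⟩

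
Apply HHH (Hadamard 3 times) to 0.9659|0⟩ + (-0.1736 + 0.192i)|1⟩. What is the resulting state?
(0.5602 + 0.1358i)|0⟩ + (0.8057 - 0.1358i)|1⟩

H² = I, so H^3 = H: a single Hadamard. With (a, b) = (0.9659, (-0.1736 + 0.192i)), H gives ((a + b)/√2, (a − b)/√2) = ((0.5602 + 0.1358i), (0.8057 - 0.1358i)).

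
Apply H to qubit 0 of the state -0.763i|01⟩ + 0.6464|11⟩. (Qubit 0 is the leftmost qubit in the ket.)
(0.4571 - 0.5395i)|01⟩ + (-0.4571 - 0.5395i)|11⟩

H on qubit 0 mixes each pair of kets that differ only in qubit 0: amplitudes (a, b) of (|…0…⟩, |…1…⟩) become ((a + b)/√2, (a − b)/√2). Kets absent from the input have amplitude 0.
(|01⟩, |11⟩): (a, b) = (-0.763i, 0.6464) → ((0.4571 - 0.5395i), (-0.4571 - 0.5395i))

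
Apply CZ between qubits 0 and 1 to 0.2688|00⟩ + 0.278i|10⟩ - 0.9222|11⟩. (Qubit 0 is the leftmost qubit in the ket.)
0.2688|00⟩ + 0.278i|10⟩ + 0.9222|11⟩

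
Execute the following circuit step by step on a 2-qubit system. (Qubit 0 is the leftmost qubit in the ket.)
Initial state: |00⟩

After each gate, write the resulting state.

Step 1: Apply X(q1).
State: |01⟩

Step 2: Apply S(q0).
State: |01⟩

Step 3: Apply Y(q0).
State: i|11⟩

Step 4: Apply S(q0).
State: -|11⟩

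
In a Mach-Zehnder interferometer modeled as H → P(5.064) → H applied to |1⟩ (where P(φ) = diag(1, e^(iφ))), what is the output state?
(0.3278 + 0.4694i)|0⟩ + (0.6722 - 0.4694i)|1⟩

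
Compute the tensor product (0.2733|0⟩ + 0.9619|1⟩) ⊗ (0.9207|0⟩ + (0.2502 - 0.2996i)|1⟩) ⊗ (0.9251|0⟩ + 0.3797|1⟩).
0.2328|000⟩ + 0.09554|001⟩ + (0.06326 - 0.07575i)|010⟩ + (0.02596 - 0.03109i)|011⟩ + 0.8193|100⟩ + 0.3363|101⟩ + (0.2226 - 0.2666i)|110⟩ + (0.09138 - 0.1094i)|111⟩

amp(|b₁b₂…⟩) = product of the factor amplitudes for bits b₁, b₂, …; only kets whose every factor amplitude is nonzero survive.
|000⟩: (0.2733)(0.9207)(0.9251) = 0.2328
|001⟩: (0.2733)(0.9207)(0.3797) = 0.09554
|010⟩: (0.2733)(0.2502 - 0.2996i)(0.9251) = (0.06326 - 0.07575i)
|011⟩: (0.2733)(0.2502 - 0.2996i)(0.3797) = (0.02596 - 0.03109i)
|100⟩: (0.9619)(0.9207)(0.9251) = 0.8193
|101⟩: (0.9619)(0.9207)(0.3797) = 0.3363
|110⟩: (0.9619)(0.2502 - 0.2996i)(0.9251) = (0.2226 - 0.2666i)
|111⟩: (0.9619)(0.2502 - 0.2996i)(0.3797) = (0.09138 - 0.1094i)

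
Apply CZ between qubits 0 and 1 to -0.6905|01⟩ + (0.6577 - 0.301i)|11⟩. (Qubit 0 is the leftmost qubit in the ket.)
-0.6905|01⟩ + (-0.6577 + 0.301i)|11⟩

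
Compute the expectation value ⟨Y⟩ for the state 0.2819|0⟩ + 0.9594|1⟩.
0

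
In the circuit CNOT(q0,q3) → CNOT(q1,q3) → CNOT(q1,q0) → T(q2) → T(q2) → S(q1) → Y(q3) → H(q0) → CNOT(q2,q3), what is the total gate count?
9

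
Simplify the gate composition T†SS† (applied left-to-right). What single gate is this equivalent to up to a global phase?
T†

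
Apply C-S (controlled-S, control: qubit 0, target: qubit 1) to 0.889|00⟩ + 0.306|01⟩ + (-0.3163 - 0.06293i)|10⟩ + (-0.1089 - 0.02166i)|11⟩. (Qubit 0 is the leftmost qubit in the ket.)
0.889|00⟩ + 0.306|01⟩ + (-0.3163 - 0.06293i)|10⟩ + (0.02166 - 0.1089i)|11⟩

C-S leaves the control-|0⟩ kets |00⟩, |01⟩ unchanged and applies S to qubit 1 on the control-|1⟩ pair (|10⟩, |11⟩).
S = [[1, 0], [0, i]].
With a = amp(|10⟩) = (-0.3163 - 0.06293i) and b = amp(|11⟩) = (-0.1089 - 0.02166i):
new amp(|10⟩) = (1)·a = (-0.3163 - 0.06293i)
new amp(|11⟩) = (i)·b = (0.02166 - 0.1089i)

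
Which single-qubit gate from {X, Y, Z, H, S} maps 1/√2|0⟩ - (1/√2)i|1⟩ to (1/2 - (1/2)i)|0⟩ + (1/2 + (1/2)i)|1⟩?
H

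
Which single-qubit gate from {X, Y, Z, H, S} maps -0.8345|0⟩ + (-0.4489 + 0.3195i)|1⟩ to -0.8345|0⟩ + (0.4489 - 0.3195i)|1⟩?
Z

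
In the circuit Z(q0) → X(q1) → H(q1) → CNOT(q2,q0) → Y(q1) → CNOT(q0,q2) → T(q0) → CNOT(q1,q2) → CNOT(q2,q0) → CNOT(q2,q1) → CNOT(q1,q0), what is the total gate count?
11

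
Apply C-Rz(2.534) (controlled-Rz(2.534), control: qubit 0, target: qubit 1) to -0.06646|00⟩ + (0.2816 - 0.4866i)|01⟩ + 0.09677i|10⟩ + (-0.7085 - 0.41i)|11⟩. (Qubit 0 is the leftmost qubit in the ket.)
-0.06646|00⟩ + (0.2816 - 0.4866i)|01⟩ + (0.09234 + 0.02895i)|10⟩ + (0.1793 - 0.7987i)|11⟩

C-Rz(2.534) leaves the control-|0⟩ kets |00⟩, |01⟩ unchanged and applies Rz(2.534) to qubit 1 on the control-|1⟩ pair (|10⟩, |11⟩).
Rz(2.534) = [[e^(−iθ/2), 0], [0, e^(iθ/2)]] with e^(±iθ/2) = cos(θ/2) ± i·sin(θ/2); θ = 2.534, cos(θ/2) ≈ 0.299145, sin(θ/2) ≈ 0.954208.
With a = amp(|10⟩) = 0.09677i and b = amp(|11⟩) = (-0.7085 - 0.41i):
new amp(|10⟩) = (0.299145 - 0.954208i)·a = (0.09234 + 0.02895i)
new amp(|11⟩) = (0.299145 + 0.954208i)·b = (0.1793 - 0.7987i)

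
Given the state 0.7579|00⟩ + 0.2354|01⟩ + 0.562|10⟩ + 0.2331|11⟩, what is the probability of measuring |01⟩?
0.05541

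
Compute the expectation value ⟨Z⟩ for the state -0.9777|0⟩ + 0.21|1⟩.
0.9118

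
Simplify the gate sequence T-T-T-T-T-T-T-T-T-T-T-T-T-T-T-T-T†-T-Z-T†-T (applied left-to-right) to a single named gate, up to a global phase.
Z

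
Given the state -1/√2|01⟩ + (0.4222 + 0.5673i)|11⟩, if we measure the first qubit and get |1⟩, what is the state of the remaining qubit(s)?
(0.597 + 0.8022i)|1⟩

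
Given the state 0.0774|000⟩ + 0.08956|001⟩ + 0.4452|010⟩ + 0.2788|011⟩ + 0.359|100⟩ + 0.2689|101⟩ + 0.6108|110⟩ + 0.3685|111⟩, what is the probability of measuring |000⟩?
0.005991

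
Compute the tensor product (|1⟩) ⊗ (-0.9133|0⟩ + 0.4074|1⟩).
-0.9133|10⟩ + 0.4074|11⟩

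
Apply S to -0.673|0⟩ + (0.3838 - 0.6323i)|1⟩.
-0.673|0⟩ + (0.6323 + 0.3838i)|1⟩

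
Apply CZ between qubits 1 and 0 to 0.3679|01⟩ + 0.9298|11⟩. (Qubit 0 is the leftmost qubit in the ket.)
0.3679|01⟩ - 0.9298|11⟩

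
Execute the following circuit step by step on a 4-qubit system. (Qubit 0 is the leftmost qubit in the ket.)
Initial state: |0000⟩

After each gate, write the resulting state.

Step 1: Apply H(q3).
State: 1/√2|0000⟩ + 1/√2|0001⟩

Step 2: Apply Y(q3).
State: -(1/√2)i|0000⟩ + (1/√2)i|0001⟩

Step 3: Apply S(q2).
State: -(1/√2)i|0000⟩ + (1/√2)i|0001⟩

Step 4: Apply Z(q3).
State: -(1/√2)i|0000⟩ - (1/√2)i|0001⟩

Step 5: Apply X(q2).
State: -(1/√2)i|0010⟩ - (1/√2)i|0011⟩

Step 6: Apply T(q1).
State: -(1/√2)i|0010⟩ - (1/√2)i|0011⟩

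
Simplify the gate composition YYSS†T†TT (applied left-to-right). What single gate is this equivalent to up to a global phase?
T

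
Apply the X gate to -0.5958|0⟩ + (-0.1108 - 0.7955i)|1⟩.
(-0.1108 - 0.7955i)|0⟩ - 0.5958|1⟩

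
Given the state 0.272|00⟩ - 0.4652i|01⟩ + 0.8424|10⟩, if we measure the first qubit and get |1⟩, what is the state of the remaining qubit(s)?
|0⟩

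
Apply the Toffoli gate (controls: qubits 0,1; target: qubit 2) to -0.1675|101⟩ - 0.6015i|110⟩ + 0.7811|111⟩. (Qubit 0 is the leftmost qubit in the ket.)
-0.1675|101⟩ + 0.7811|110⟩ - 0.6015i|111⟩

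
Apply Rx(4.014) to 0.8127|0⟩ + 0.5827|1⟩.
(-0.3434 - 0.5281i)|0⟩ + (-0.2462 - 0.7366i)|1⟩

Rx(4.014) = [[cos(θ/2), −i·sin(θ/2)], [−i·sin(θ/2), cos(θ/2)]]; θ = 4.014, cos(θ/2) ≈ -0.422502, sin(θ/2) ≈ 0.906362.
With a = amp(|0⟩) = 0.8127 and b = amp(|1⟩) = 0.5827:
new amp(|0⟩) = (-0.422502)·a + (-0.906362i)·b = (-0.3434 - 0.5281i)
new amp(|1⟩) = (-0.906362i)·a + (-0.422502)·b = (-0.2462 - 0.7366i)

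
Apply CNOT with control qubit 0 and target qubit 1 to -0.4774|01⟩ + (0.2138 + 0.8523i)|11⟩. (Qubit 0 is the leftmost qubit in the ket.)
-0.4774|01⟩ + (0.2138 + 0.8523i)|10⟩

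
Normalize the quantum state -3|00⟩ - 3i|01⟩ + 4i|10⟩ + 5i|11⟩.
-0.3906|00⟩ - 0.3906i|01⟩ + 0.5208i|10⟩ + 0.6509i|11⟩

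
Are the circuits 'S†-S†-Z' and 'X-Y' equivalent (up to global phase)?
No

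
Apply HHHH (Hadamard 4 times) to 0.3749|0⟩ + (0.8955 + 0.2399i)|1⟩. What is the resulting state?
0.3749|0⟩ + (0.8955 + 0.2399i)|1⟩

H² = I, so an even number of Hadamards cancels: H^4 = I and the state is unchanged.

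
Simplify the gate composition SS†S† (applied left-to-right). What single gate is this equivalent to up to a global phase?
S†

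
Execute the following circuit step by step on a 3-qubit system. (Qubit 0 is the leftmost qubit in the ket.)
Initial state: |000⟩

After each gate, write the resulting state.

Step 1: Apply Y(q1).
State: i|010⟩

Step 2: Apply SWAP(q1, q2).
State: i|001⟩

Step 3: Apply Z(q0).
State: i|001⟩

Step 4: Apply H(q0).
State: (1/√2)i|001⟩ + (1/√2)i|101⟩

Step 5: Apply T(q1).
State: (1/√2)i|001⟩ + (1/√2)i|101⟩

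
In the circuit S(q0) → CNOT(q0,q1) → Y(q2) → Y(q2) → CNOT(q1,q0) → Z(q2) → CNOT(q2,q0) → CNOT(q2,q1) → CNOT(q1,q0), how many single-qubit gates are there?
4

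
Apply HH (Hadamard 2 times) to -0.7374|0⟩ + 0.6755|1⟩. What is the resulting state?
-0.7374|0⟩ + 0.6755|1⟩

H² = I, so an even number of Hadamards cancels: H^2 = I and the state is unchanged.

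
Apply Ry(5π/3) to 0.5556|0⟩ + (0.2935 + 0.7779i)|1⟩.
(-0.6279 - 0.389i)|0⟩ + (0.02362 - 0.6737i)|1⟩

Ry(5π/3) = [[cos(θ/2), −sin(θ/2)], [sin(θ/2), cos(θ/2)]]; θ = 5π/3, cos(θ/2) ≈ -0.866025, sin(θ/2) ≈ 0.5.
With a = amp(|0⟩) = 0.5556 and b = amp(|1⟩) = (0.2935 + 0.7779i):
new amp(|0⟩) = (-0.866025)·a + (-0.5)·b = (-0.6279 - 0.389i)
new amp(|1⟩) = (0.5)·a + (-0.866025)·b = (0.02362 - 0.6737i)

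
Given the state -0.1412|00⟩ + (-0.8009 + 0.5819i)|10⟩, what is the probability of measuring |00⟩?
0.01994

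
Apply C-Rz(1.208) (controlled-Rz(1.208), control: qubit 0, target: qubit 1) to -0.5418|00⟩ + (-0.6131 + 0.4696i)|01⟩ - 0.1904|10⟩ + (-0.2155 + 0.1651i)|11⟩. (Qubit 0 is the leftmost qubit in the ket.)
-0.5418|00⟩ + (-0.6131 + 0.4696i)|01⟩ + (-0.1567 + 0.1081i)|10⟩ + (-0.2711 + 0.0135i)|11⟩

C-Rz(1.208) leaves the control-|0⟩ kets |00⟩, |01⟩ unchanged and applies Rz(1.208) to qubit 1 on the control-|1⟩ pair (|10⟩, |11⟩).
Rz(1.208) = [[e^(−iθ/2), 0], [0, e^(iθ/2)]] with e^(±iθ/2) = cos(θ/2) ± i·sin(θ/2); θ = 1.208, cos(θ/2) ≈ 0.82307, sin(θ/2) ≈ 0.567939.
With a = amp(|10⟩) = -0.1904 and b = amp(|11⟩) = (-0.2155 + 0.1651i):
new amp(|10⟩) = (0.82307 - 0.567939i)·a = (-0.1567 + 0.1081i)
new amp(|11⟩) = (0.82307 + 0.567939i)·b = (-0.2711 + 0.0135i)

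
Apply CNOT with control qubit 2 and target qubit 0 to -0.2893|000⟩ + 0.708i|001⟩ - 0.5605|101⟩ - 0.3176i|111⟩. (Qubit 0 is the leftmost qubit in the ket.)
-0.2893|000⟩ - 0.5605|001⟩ - 0.3176i|011⟩ + 0.708i|101⟩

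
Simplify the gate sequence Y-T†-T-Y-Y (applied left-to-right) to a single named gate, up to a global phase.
Y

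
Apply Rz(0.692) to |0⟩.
(0.9407 - 0.3391i)|0⟩

Rz(0.692) = [[e^(−iθ/2), 0], [0, e^(iθ/2)]] with e^(±iθ/2) = cos(θ/2) ± i·sin(θ/2); θ = 0.692, cos(θ/2) ≈ 0.940737, sin(θ/2) ≈ 0.339138.
With a = amp(|0⟩) = 1 and b = amp(|1⟩) = 0:
new amp(|0⟩) = (0.940737 - 0.339138i)·a = (0.9407 - 0.3391i)
new amp(|1⟩) = (0.940737 + 0.339138i)·b = 0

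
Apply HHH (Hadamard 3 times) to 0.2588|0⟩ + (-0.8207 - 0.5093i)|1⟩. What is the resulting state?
(-0.3973 - 0.3601i)|0⟩ + (0.7633 + 0.3601i)|1⟩

H² = I, so H^3 = H: a single Hadamard. With (a, b) = (0.2588, (-0.8207 - 0.5093i)), H gives ((a + b)/√2, (a − b)/√2) = ((-0.3973 - 0.3601i), (0.7633 + 0.3601i)).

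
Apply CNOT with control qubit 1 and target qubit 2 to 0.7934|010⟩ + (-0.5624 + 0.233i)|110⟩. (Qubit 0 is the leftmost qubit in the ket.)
0.7934|011⟩ + (-0.5624 + 0.233i)|111⟩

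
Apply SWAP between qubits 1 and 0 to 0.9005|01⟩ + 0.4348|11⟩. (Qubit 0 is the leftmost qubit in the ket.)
0.9005|10⟩ + 0.4348|11⟩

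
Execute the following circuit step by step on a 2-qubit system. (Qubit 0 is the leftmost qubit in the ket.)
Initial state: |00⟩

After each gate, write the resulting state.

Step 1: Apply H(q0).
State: 1/√2|00⟩ + 1/√2|10⟩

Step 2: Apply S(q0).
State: 1/√2|00⟩ + (1/√2)i|10⟩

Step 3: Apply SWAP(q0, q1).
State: 1/√2|00⟩ + (1/√2)i|01⟩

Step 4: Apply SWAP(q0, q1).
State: 1/√2|00⟩ + (1/√2)i|10⟩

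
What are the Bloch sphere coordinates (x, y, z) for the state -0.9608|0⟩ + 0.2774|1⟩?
(-0.5331, 0, 0.8462)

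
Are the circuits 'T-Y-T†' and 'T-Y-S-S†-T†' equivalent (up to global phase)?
Yes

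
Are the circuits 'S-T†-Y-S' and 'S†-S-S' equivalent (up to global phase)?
No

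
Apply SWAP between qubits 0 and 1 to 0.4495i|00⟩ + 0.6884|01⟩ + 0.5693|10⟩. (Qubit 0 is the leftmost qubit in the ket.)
0.4495i|00⟩ + 0.5693|01⟩ + 0.6884|10⟩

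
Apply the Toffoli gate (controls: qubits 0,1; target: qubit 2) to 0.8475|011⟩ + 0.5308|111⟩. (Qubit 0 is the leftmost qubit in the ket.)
0.8475|011⟩ + 0.5308|110⟩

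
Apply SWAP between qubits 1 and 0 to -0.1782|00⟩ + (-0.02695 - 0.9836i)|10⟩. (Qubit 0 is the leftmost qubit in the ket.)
-0.1782|00⟩ + (-0.02695 - 0.9836i)|01⟩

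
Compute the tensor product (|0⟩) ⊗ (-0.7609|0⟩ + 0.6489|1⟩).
-0.7609|00⟩ + 0.6489|01⟩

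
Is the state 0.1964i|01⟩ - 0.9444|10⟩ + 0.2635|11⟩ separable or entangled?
Entangled

Writing the state as a|00⟩ + b|01⟩ + c|10⟩ + d|11⟩, it is a product state iff ad − bc = 0.
Here (a, b, c, d) = (0, 0.1964i, -0.9444, 0.2635): ad − bc = (0)(0.2635) − (0.1964i)(-0.9444) = 0.1855i ≠ 0, so the state is entangled.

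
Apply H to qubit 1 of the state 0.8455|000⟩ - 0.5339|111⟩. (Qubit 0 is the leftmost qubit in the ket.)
0.5979|000⟩ + 0.5979|010⟩ - 0.3775|101⟩ + 0.3775|111⟩

H on qubit 1 mixes each pair of kets that differ only in qubit 1: amplitudes (a, b) of (|…0…⟩, |…1…⟩) become ((a + b)/√2, (a − b)/√2). Kets absent from the input have amplitude 0.
(|000⟩, |010⟩): (a, b) = (0.8455, 0) → (0.5979, 0.5979)
(|101⟩, |111⟩): (a, b) = (0, -0.5339) → (-0.3775, 0.3775)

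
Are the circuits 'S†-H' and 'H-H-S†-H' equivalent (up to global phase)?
Yes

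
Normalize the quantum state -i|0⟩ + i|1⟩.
-(1/√2)i|0⟩ + (1/√2)i|1⟩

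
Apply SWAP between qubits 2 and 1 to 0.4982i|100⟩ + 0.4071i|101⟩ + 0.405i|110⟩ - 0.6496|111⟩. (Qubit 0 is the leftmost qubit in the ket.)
0.4982i|100⟩ + 0.405i|101⟩ + 0.4071i|110⟩ - 0.6496|111⟩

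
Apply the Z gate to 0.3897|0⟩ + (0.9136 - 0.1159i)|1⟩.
0.3897|0⟩ + (-0.9136 + 0.1159i)|1⟩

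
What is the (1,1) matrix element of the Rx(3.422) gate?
-0.1397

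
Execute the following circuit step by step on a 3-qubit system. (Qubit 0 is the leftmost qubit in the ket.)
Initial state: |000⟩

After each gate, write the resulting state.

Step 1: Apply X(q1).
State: |010⟩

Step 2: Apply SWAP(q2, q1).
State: |001⟩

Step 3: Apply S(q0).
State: |001⟩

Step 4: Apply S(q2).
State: i|001⟩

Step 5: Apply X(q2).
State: i|000⟩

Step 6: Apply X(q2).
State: i|001⟩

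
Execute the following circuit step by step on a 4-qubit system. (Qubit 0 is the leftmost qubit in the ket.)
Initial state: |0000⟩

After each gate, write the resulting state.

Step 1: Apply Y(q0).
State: i|1000⟩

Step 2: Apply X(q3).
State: i|1001⟩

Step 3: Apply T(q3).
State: (-1/√2 + (1/√2)i)|1001⟩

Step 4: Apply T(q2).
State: (-1/√2 + (1/√2)i)|1001⟩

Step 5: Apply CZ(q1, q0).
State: (-1/√2 + (1/√2)i)|1001⟩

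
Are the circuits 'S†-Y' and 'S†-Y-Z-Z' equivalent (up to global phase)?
Yes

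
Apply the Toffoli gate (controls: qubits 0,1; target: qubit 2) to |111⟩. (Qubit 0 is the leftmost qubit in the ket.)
|110⟩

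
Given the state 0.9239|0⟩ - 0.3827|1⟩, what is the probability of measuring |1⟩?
0.1465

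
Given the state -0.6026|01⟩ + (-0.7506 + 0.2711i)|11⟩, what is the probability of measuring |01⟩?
0.3631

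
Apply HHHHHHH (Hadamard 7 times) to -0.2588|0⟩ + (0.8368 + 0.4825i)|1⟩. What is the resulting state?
(0.4087 + 0.3412i)|0⟩ + (-0.7747 - 0.3412i)|1⟩

H² = I, so H^7 = H: a single Hadamard. With (a, b) = (-0.2588, (0.8368 + 0.4825i)), H gives ((a + b)/√2, (a − b)/√2) = ((0.4087 + 0.3412i), (-0.7747 - 0.3412i)).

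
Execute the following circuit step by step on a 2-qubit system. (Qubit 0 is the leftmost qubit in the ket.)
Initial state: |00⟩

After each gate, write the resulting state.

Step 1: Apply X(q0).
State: |10⟩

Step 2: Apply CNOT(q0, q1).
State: |11⟩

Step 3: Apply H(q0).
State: 1/√2|01⟩ - 1/√2|11⟩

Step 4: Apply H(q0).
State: |11⟩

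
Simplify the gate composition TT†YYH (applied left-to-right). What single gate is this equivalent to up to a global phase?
H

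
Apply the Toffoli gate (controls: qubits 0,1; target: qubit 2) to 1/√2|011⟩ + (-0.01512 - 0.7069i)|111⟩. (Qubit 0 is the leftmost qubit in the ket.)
1/√2|011⟩ + (-0.01512 - 0.7069i)|110⟩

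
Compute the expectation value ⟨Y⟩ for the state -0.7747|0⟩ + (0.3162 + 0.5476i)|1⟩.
-0.8485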